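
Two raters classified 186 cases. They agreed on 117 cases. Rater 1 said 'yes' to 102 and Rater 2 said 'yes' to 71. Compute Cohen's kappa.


P_o = 117/186 = 0.629032
P_e = (102*71 + 84*115) / 34596 = 0.488554
kappa = (P_o - P_e) / (1 - P_e)
kappa = (0.629032 - 0.488554) / (1 - 0.488554)
kappa = 0.2747

0.2747


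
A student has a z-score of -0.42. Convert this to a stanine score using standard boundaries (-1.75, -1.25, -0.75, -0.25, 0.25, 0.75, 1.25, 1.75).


Stanine boundaries: [-1.75, -1.25, -0.75, -0.25, 0.25, 0.75, 1.25, 1.75]
z = -0.42
Check each boundary:
  z >= -1.75 -> could be stanine 2
  z >= -1.25 -> could be stanine 3
  z >= -0.75 -> could be stanine 4
  z < -0.25
  z < 0.25
  z < 0.75
  z < 1.25
  z < 1.75
Highest qualifying boundary gives stanine = 4

4


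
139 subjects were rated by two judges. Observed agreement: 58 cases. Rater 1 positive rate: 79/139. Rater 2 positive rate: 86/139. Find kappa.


P_o = 58/139 = 0.417266
P_e = (79*86 + 60*53) / 19321 = 0.516226
kappa = (P_o - P_e) / (1 - P_e)
kappa = (0.417266 - 0.516226) / (1 - 0.516226)
kappa = -0.2046

-0.2046


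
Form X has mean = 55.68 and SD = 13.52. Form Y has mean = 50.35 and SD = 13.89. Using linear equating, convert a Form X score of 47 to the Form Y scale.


slope = SD_Y / SD_X = 13.89 / 13.52 ~ 1.0274
intercept = mean_Y - slope * mean_X = 50.35 - (13.89 / 13.52) * 55.68 ~ -6.8538
Y = slope * X + intercept. To avoid rounding drift from the rounded slope/intercept, evaluate the equivalent form Y = mean_Y + SD_Y * (X - mean_X) / SD_X at full precision:
Y = 50.35 + 13.89 * (47 - 55.68) / 13.52
Y = 50.35 - 13.89 * 8.68 / 13.52
Y = 50.35 - 120.5652 / 13.52
Y = 50.35 - 8.9175
Y = 41.4325

41.4325


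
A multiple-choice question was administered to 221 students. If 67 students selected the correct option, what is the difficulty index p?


Item difficulty p = number correct / total examinees
p = 67 / 221
p = 0.3032

0.3032


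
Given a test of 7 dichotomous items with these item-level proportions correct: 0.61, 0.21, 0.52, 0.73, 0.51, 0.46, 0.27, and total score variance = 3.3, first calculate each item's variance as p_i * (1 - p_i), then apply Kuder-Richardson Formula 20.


For each item, compute p_i * q_i:
  Item 1: 0.61 * 0.39 = 0.2379
  Item 2: 0.21 * 0.79 = 0.1659
  Item 3: 0.52 * 0.48 = 0.2496
  Item 4: 0.73 * 0.27 = 0.1971
  Item 5: 0.51 * 0.49 = 0.2499
  Item 6: 0.46 * 0.54 = 0.2484
  Item 7: 0.27 * 0.73 = 0.1971
Sum(p_i * q_i) = 0.2379 + 0.1659 + 0.2496 + 0.1971 + 0.2499 + 0.2484 + 0.1971 = 1.5459
KR-20 = (k/(k-1)) * (1 - Sum(p_i*q_i) / Var_total)
= (7/6) * (1 - 1.5459/3.3)
= 1.1667 * 0.5315
KR-20 = 0.6201

0.6201


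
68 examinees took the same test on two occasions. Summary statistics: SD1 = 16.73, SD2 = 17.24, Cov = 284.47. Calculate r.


r = cov(X,Y) / (SD_X * SD_Y)
r = 284.47 / (16.73 * 17.24)
r = 284.47 / 288.4252
r = 0.9863

0.9863


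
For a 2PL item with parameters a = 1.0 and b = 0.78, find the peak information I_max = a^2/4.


For 2PL, max info at theta = b = 0.78
I_max = a^2 / 4 = 1.0^2 / 4
= 1.0 / 4
I_max = 0.25

0.25


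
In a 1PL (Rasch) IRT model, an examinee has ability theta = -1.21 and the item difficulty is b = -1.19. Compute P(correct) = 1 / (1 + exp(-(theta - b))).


theta - b = -1.21 - -1.19 = -0.02
exp(-(theta - b)) = exp(0.02) = 1.0202
P = 1 / (1 + 1.0202)
P = 0.495

0.495


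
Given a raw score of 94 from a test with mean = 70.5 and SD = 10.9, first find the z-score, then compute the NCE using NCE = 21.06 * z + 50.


z = (X - mean) / SD = (94 - 70.5) / 10.9
z = 23.5 / 10.9
z = 2.156
NCE = NCE = 21.06z + 50
Carry z at full precision (z = 23.5 / 10.9) into the conversion:
NCE = 21.06 * (23.5 / 10.9) + 50 = 494.91 / 10.9 + 50
NCE = 45.4046 + 50
NCE = 95.4046

95.4046


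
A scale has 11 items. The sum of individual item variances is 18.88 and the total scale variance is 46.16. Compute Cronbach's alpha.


alpha = (k/(k-1)) * (1 - sum(si^2)/s_total^2)
= (11/10) * (1 - 18.88/46.16)
alpha = 0.6501

0.6501


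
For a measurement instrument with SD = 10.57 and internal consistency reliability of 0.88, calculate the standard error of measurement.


SEM = SD * sqrt(1 - rxx)
SEM = 10.57 * sqrt(1 - 0.88)
SEM = 10.57 * sqrt(0.12) = 10.57 * 0.34641
SEM = 3.6616

3.6616


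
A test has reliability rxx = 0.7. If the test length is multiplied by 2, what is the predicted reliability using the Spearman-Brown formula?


r_new = (n * rxx) / (1 + (n-1) * rxx)
r_new = (2 * 0.7) / (1 + 1 * 0.7)
r_new = 1.4 / 1.7
r_new = 0.8235

0.8235


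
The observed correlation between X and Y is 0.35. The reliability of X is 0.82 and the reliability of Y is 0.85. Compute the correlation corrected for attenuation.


r_corrected = rxy / sqrt(rxx * ryy)
= 0.35 / sqrt(0.82 * 0.85)
= 0.35 / sqrt(0.697)
= 0.35 / 0.834865
r_corrected = 0.4192

0.4192


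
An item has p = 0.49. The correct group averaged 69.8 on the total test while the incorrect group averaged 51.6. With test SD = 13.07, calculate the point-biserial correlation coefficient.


q = 1 - p = 0.51
rpb = ((M1 - M0) / SD) * sqrt(p * q)
rpb = ((69.8 - 51.6) / 13.07) * sqrt(0.49 * 0.51)
rpb = 0.6961

0.6961


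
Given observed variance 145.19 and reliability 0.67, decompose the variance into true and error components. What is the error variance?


var_true = rxx * var_obs = 0.67 * 145.19 = 97.2773
var_error = var_obs - var_true
var_error = 145.19 - 97.2773
var_error = 47.9127

47.9127


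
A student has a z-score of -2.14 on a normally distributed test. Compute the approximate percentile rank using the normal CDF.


CDF(z) = 0.5 * (1 + erf(z/sqrt(2)))
erf(-1.5132) = -0.9676
CDF = 0.0162
Percentile rank = 0.0162 * 100 = 1.62

1.62


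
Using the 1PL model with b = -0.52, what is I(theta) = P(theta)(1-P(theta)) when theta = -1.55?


P = 1/(1+exp(-(-1.55--0.52))) = 0.2631
I = P*(1-P) = 0.2631 * 0.7369
I = 0.1939

0.1939


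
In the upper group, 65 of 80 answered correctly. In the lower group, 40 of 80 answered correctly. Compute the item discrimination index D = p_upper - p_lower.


p_upper = 65/80 = 0.8125
p_lower = 40/80 = 0.5
D = 0.8125 - 0.5 = 0.3125

0.3125


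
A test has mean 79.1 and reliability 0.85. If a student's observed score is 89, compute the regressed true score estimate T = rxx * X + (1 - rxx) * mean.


T_est = rxx * X + (1 - rxx) * mean
T_est = 0.85 * 89 + 0.15 * 79.1
T_est = 75.65 + 11.865
T_est = 87.515

87.515


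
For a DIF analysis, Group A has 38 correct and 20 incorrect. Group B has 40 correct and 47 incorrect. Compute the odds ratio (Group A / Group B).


Odds_A = 38/20 = 1.9
Odds_B = 40/47 = 0.8511
OR = Odds_A / Odds_B = 1.9 / 0.8511
Exactly, OR = (38 * 47) / (20 * 40) = 1786 / 800
OR = 2.2325

2.2325


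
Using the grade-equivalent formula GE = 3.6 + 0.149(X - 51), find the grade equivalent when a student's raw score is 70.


raw - median = 70 - 51 = 19
slope * diff = 0.149 * 19 = 2.831
GE = 3.6 + 2.831
GE = 6.431

6.431


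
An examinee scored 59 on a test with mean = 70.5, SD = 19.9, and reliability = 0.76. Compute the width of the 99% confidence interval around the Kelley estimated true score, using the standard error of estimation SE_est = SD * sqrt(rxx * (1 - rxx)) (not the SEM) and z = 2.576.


True score estimate = 0.76*59 + 0.24*70.5 = 61.76
SE_est = SD * sqrt(rxx * (1 - rxx)) = 19.9 * sqrt(0.76 * 0.24) = 19.9 * sqrt(0.1824) = 8.498954
CI = T_est +/- z * SE_est, so width = 2 * z * SE_est = 2 * 2.576 * 8.498954
Width = 43.7866

43.7866


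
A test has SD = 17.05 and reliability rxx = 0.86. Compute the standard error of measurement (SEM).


SEM = SD * sqrt(1 - rxx)
SEM = 17.05 * sqrt(1 - 0.86)
SEM = 17.05 * sqrt(0.14) = 17.05 * 0.374166
SEM = 6.3795

6.3795


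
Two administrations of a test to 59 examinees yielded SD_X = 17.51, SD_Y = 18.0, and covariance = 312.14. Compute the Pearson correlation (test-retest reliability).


r = cov(X,Y) / (SD_X * SD_Y)
r = 312.14 / (17.51 * 18.0)
r = 312.14 / 315.18
r = 0.9904

0.9904


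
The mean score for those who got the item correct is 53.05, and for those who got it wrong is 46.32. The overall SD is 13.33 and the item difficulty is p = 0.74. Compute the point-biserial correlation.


q = 1 - p = 0.26
rpb = ((M1 - M0) / SD) * sqrt(p * q)
rpb = ((53.05 - 46.32) / 13.33) * sqrt(0.74 * 0.26)
rpb = 0.2215

0.2215


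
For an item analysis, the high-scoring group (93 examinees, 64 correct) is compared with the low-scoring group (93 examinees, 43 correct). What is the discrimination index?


p_upper = 64/93 = 0.6882
p_lower = 43/93 = 0.4624
D = 0.6882 - 0.4624 = 0.2258

0.2258


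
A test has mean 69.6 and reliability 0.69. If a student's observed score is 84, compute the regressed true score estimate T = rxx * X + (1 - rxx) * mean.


T_est = rxx * X + (1 - rxx) * mean
T_est = 0.69 * 84 + 0.31 * 69.6
T_est = 57.96 + 21.576
T_est = 79.536

79.536


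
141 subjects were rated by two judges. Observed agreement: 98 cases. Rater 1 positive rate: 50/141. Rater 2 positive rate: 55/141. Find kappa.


P_o = 98/141 = 0.695035
P_e = (50*55 + 91*86) / 19881 = 0.531965
kappa = (P_o - P_e) / (1 - P_e)
kappa = (0.695035 - 0.531965) / (1 - 0.531965)
kappa = 0.3484

0.3484


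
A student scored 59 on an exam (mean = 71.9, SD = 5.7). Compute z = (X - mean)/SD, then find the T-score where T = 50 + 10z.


z = (X - mean) / SD = (59 - 71.9) / 5.7
z = -12.9 / 5.7
z = -2.2632
T-score = T = 50 + 10z
Carry z at full precision (z = -12.9 / 5.7) into the conversion:
T-score = 50 + 10 * (-12.9 / 5.7) = 50 + -129 / 5.7
T-score = 50 + -22.6316
T-score = 27.3684

27.3684


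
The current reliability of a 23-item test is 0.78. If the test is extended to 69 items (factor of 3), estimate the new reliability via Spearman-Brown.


r_new = (n * rxx) / (1 + (n-1) * rxx)
r_new = (3 * 0.78) / (1 + 2 * 0.78)
r_new = 2.34 / 2.56
r_new = 0.9141

0.9141


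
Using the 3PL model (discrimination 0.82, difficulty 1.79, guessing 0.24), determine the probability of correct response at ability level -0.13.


logit = 0.82*(-0.13 - 1.79) = -1.5744
P* = 1/(1 + exp(--1.5744)) = 0.1716
P = 0.24 + (1 - 0.24) * 0.1716
P = 0.3704

0.3704


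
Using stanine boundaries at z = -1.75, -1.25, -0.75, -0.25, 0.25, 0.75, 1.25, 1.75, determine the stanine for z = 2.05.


Stanine boundaries: [-1.75, -1.25, -0.75, -0.25, 0.25, 0.75, 1.25, 1.75]
z = 2.05
Check each boundary:
  z >= -1.75 -> could be stanine 2
  z >= -1.25 -> could be stanine 3
  z >= -0.75 -> could be stanine 4
  z >= -0.25 -> could be stanine 5
  z >= 0.25 -> could be stanine 6
  z >= 0.75 -> could be stanine 7
  z >= 1.25 -> could be stanine 8
  z >= 1.75 -> could be stanine 9
Highest qualifying boundary gives stanine = 9

9


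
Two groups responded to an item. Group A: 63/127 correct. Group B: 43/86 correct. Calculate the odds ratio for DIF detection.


Odds_A = 63/64 = 0.9844
Odds_B = 43/43 = 1.0
OR = Odds_A / Odds_B = 0.9844 / 1.0
Exactly, OR = (63 * 43) / (64 * 43) = 2709 / 2752
OR = 0.9844

0.9844


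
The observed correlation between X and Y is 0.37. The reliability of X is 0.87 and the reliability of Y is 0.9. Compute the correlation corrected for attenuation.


r_corrected = rxy / sqrt(rxx * ryy)
= 0.37 / sqrt(0.87 * 0.9)
= 0.37 / sqrt(0.783)
= 0.37 / 0.884873
r_corrected = 0.4181

0.4181


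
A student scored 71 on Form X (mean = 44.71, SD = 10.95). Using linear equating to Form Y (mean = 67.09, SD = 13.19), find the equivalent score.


slope = SD_Y / SD_X = 13.19 / 10.95 ~ 1.2046
intercept = mean_Y - slope * mean_X = 67.09 - (13.19 / 10.95) * 44.71 ~ 13.2338
Y = slope * X + intercept. To avoid rounding drift from the rounded slope/intercept, evaluate the equivalent form Y = mean_Y + SD_Y * (X - mean_X) / SD_X at full precision:
Y = 67.09 + 13.19 * (71 - 44.71) / 10.95
Y = 67.09 + 13.19 * 26.29 / 10.95
Y = 67.09 + 346.7651 / 10.95
Y = 67.09 + 31.668
Y = 98.758

98.758


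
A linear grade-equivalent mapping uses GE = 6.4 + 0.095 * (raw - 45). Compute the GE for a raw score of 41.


raw - median = 41 - 45 = -4
slope * diff = 0.095 * -4 = -0.38
GE = 6.4 + -0.38
GE = 6.02

6.02


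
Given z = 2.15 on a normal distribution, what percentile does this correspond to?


CDF(z) = 0.5 * (1 + erf(z/sqrt(2)))
erf(1.5203) = 0.9684
CDF = 0.9842
Percentile rank = 0.9842 * 100 = 98.42

98.42


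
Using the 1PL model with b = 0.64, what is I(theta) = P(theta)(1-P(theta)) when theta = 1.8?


P = 1/(1+exp(-(1.8-0.64))) = 0.7613
I = P*(1-P) = 0.7613 * 0.2387
I = 0.1817

0.1817


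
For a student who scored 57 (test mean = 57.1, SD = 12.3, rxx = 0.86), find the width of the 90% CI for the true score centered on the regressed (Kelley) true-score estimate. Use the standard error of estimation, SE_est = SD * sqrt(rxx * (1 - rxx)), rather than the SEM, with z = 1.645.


True score estimate = 0.86*57 + 0.14*57.1 = 57.014
SE_est = SD * sqrt(rxx * (1 - rxx)) = 12.3 * sqrt(0.86 * 0.14) = 12.3 * sqrt(0.1204) = 4.26794
CI = T_est +/- z * SE_est, so width = 2 * z * SE_est = 2 * 1.645 * 4.26794
Width = 14.0415

14.0415


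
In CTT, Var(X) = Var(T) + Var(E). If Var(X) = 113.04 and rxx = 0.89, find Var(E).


var_true = rxx * var_obs = 0.89 * 113.04 = 100.6056
var_error = var_obs - var_true
var_error = 113.04 - 100.6056
var_error = 12.4344

12.4344


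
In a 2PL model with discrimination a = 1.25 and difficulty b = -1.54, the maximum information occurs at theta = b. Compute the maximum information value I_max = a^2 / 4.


For 2PL, max info at theta = b = -1.54
I_max = a^2 / 4 = 1.25^2 / 4
= 1.5625 / 4
I_max = 0.3906

0.3906


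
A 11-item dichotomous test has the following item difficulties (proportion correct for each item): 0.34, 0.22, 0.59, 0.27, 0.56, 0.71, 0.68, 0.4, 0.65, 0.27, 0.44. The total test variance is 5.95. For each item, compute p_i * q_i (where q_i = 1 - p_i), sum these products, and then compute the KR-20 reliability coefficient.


For each item, compute p_i * q_i:
  Item 1: 0.34 * 0.66 = 0.2244
  Item 2: 0.22 * 0.78 = 0.1716
  Item 3: 0.59 * 0.41 = 0.2419
  Item 4: 0.27 * 0.73 = 0.1971
  Item 5: 0.56 * 0.44 = 0.2464
  Item 6: 0.71 * 0.29 = 0.2059
  Item 7: 0.68 * 0.32 = 0.2176
  Item 8: 0.4 * 0.6 = 0.24
  Item 9: 0.65 * 0.35 = 0.2275
  Item 10: 0.27 * 0.73 = 0.1971
  Item 11: 0.44 * 0.56 = 0.2464
Sum(p_i * q_i) = 0.2244 + 0.1716 + 0.2419 + 0.1971 + 0.2464 + 0.2059 + 0.2176 + 0.24 + 0.2275 + 0.1971 + 0.2464 = 2.4159
KR-20 = (k/(k-1)) * (1 - Sum(p_i*q_i) / Var_total)
= (11/10) * (1 - 2.4159/5.95)
= 1.1 * 0.594
KR-20 = 0.6534

0.6534


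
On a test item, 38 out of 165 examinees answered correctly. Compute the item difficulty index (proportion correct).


Item difficulty p = number correct / total examinees
p = 38 / 165
p = 0.2303

0.2303


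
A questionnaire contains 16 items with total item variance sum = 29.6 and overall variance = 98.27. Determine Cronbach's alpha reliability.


alpha = (k/(k-1)) * (1 - sum(si^2)/s_total^2)
= (16/15) * (1 - 29.6/98.27)
alpha = 0.7454

0.7454


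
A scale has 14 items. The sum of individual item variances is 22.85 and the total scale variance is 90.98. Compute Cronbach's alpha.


alpha = (k/(k-1)) * (1 - sum(si^2)/s_total^2)
= (14/13) * (1 - 22.85/90.98)
alpha = 0.8064

0.8064


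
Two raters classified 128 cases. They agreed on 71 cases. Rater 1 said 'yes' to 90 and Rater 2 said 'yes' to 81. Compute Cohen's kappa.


P_o = 71/128 = 0.554688
P_e = (90*81 + 38*47) / 16384 = 0.553955
kappa = (P_o - P_e) / (1 - P_e)
kappa = (0.554688 - 0.553955) / (1 - 0.553955)
kappa = 0.0016

0.0016


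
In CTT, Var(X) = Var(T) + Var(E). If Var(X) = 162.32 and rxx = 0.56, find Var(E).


var_true = rxx * var_obs = 0.56 * 162.32 = 90.8992
var_error = var_obs - var_true
var_error = 162.32 - 90.8992
var_error = 71.4208

71.4208


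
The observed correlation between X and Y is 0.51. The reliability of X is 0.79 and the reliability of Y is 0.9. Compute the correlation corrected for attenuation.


r_corrected = rxy / sqrt(rxx * ryy)
= 0.51 / sqrt(0.79 * 0.9)
= 0.51 / sqrt(0.711)
= 0.51 / 0.843208
r_corrected = 0.6048

0.6048


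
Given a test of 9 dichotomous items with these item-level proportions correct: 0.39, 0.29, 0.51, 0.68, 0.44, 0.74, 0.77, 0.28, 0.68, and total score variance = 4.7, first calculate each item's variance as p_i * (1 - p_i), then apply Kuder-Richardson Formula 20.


For each item, compute p_i * q_i:
  Item 1: 0.39 * 0.61 = 0.2379
  Item 2: 0.29 * 0.71 = 0.2059
  Item 3: 0.51 * 0.49 = 0.2499
  Item 4: 0.68 * 0.32 = 0.2176
  Item 5: 0.44 * 0.56 = 0.2464
  Item 6: 0.74 * 0.26 = 0.1924
  Item 7: 0.77 * 0.23 = 0.1771
  Item 8: 0.28 * 0.72 = 0.2016
  Item 9: 0.68 * 0.32 = 0.2176
Sum(p_i * q_i) = 0.2379 + 0.2059 + 0.2499 + 0.2176 + 0.2464 + 0.1924 + 0.1771 + 0.2016 + 0.2176 = 1.9464
KR-20 = (k/(k-1)) * (1 - Sum(p_i*q_i) / Var_total)
= (9/8) * (1 - 1.9464/4.7)
= 1.125 * 0.5859
KR-20 = 0.6591

0.6591


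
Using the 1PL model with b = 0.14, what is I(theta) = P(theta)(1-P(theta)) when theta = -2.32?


P = 1/(1+exp(-(-2.32-0.14))) = 0.0787
I = P*(1-P) = 0.0787 * 0.9213
I = 0.0725

0.0725


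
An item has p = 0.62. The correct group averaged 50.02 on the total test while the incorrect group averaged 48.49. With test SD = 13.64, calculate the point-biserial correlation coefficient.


q = 1 - p = 0.38
rpb = ((M1 - M0) / SD) * sqrt(p * q)
rpb = ((50.02 - 48.49) / 13.64) * sqrt(0.62 * 0.38)
rpb = 0.0544

0.0544


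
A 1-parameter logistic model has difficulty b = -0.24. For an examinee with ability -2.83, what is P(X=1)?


theta - b = -2.83 - -0.24 = -2.59
exp(-(theta - b)) = exp(2.59) = 13.3298
P = 1 / (1 + 13.3298)
P = 0.0698

0.0698


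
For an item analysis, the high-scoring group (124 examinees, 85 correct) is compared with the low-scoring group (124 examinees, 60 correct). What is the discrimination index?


p_upper = 85/124 = 0.6855
p_lower = 60/124 = 0.4839
D = 0.6855 - 0.4839 = 0.2016

0.2016


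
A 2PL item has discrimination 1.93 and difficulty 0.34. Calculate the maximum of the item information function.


For 2PL, max info at theta = b = 0.34
I_max = a^2 / 4 = 1.93^2 / 4
= 3.7249 / 4
I_max = 0.9312

0.9312


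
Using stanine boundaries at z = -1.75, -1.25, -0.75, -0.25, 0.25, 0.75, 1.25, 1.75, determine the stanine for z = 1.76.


Stanine boundaries: [-1.75, -1.25, -0.75, -0.25, 0.25, 0.75, 1.25, 1.75]
z = 1.76
Check each boundary:
  z >= -1.75 -> could be stanine 2
  z >= -1.25 -> could be stanine 3
  z >= -0.75 -> could be stanine 4
  z >= -0.25 -> could be stanine 5
  z >= 0.25 -> could be stanine 6
  z >= 0.75 -> could be stanine 7
  z >= 1.25 -> could be stanine 8
  z >= 1.75 -> could be stanine 9
Highest qualifying boundary gives stanine = 9

9


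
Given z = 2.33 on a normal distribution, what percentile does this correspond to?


CDF(z) = 0.5 * (1 + erf(z/sqrt(2)))
erf(1.6476) = 0.9802
CDF = 0.9901
Percentile rank = 0.9901 * 100 = 99.01

99.01


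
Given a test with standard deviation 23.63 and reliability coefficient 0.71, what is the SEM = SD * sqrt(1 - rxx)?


SEM = SD * sqrt(1 - rxx)
SEM = 23.63 * sqrt(1 - 0.71)
SEM = 23.63 * sqrt(0.29) = 23.63 * 0.538516
SEM = 12.7251

12.7251


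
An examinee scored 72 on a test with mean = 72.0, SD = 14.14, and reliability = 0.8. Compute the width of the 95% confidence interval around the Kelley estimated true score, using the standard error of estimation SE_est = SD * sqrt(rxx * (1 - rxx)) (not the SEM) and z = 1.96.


True score estimate = 0.8*72 + 0.2*72.0 = 72.0
SE_est = SD * sqrt(rxx * (1 - rxx)) = 14.14 * sqrt(0.8 * 0.2) = 14.14 * sqrt(0.16) = 5.656
CI = T_est +/- z * SE_est, so width = 2 * z * SE_est = 2 * 1.96 * 5.656
Width = 22.1715

22.1715


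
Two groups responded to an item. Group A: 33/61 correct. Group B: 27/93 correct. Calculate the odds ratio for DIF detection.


Odds_A = 33/28 = 1.1786
Odds_B = 27/66 = 0.4091
OR = Odds_A / Odds_B = 1.1786 / 0.4091
Exactly, OR = (33 * 66) / (28 * 27) = 2178 / 756
OR = 2.881

2.881


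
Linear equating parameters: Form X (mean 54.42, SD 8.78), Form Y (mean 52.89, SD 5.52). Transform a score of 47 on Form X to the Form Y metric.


slope = SD_Y / SD_X = 5.52 / 8.78 ~ 0.6287
intercept = mean_Y - slope * mean_X = 52.89 - (5.52 / 8.78) * 54.42 ~ 18.6761
Y = slope * X + intercept. To avoid rounding drift from the rounded slope/intercept, evaluate the equivalent form Y = mean_Y + SD_Y * (X - mean_X) / SD_X at full precision:
Y = 52.89 + 5.52 * (47 - 54.42) / 8.78
Y = 52.89 - 5.52 * 7.42 / 8.78
Y = 52.89 - 40.9584 / 8.78
Y = 52.89 - 4.665
Y = 48.225

48.225


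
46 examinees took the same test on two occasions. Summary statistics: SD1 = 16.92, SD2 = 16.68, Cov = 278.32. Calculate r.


r = cov(X,Y) / (SD_X * SD_Y)
r = 278.32 / (16.92 * 16.68)
r = 278.32 / 282.2256
r = 0.9862

0.9862


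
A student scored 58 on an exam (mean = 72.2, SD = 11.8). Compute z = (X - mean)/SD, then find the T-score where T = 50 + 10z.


z = (X - mean) / SD = (58 - 72.2) / 11.8
z = -14.2 / 11.8
z = -1.2034
T-score = T = 50 + 10z
Carry z at full precision (z = -14.2 / 11.8) into the conversion:
T-score = 50 + 10 * (-14.2 / 11.8) = 50 + -142 / 11.8
T-score = 50 + -12.0339
T-score = 37.9661

37.9661


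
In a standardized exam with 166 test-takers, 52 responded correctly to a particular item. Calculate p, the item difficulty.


Item difficulty p = number correct / total examinees
p = 52 / 166
p = 0.3133

0.3133


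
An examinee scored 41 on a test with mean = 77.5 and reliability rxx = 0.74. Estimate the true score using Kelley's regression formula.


T_est = rxx * X + (1 - rxx) * mean
T_est = 0.74 * 41 + 0.26 * 77.5
T_est = 30.34 + 20.15
T_est = 50.49

50.49


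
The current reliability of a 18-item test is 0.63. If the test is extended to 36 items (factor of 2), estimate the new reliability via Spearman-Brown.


r_new = (n * rxx) / (1 + (n-1) * rxx)
r_new = (2 * 0.63) / (1 + 1 * 0.63)
r_new = 1.26 / 1.63
r_new = 0.773

0.773


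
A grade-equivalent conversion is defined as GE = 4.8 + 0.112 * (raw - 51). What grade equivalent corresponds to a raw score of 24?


raw - median = 24 - 51 = -27
slope * diff = 0.112 * -27 = -3.024
GE = 4.8 + -3.024
GE = 1.776

1.776


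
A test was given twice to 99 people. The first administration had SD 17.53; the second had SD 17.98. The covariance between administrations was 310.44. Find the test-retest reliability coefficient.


r = cov(X,Y) / (SD_X * SD_Y)
r = 310.44 / (17.53 * 17.98)
r = 310.44 / 315.1894
r = 0.9849

0.9849


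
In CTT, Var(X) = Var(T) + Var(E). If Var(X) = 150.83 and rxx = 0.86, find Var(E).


var_true = rxx * var_obs = 0.86 * 150.83 = 129.7138
var_error = var_obs - var_true
var_error = 150.83 - 129.7138
var_error = 21.1162

21.1162


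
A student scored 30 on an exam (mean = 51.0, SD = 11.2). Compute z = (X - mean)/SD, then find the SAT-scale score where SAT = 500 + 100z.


z = (X - mean) / SD = (30 - 51.0) / 11.2
z = -21.0 / 11.2
z = -1.875
SAT-scale = SAT = 500 + 100z
Carry z at full precision (z = -21.0 / 11.2) into the conversion:
SAT-scale = 500 + 100 * (-21.0 / 11.2) = 500 + -2100 / 11.2
SAT-scale = 500 + -187.5
SAT-scale = 312.5

312.5


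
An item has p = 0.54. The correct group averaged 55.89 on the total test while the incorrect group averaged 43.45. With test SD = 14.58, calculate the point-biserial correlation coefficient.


q = 1 - p = 0.46
rpb = ((M1 - M0) / SD) * sqrt(p * q)
rpb = ((55.89 - 43.45) / 14.58) * sqrt(0.54 * 0.46)
rpb = 0.4252

0.4252


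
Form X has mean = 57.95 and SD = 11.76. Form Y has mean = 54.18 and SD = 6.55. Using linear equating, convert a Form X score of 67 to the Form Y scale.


slope = SD_Y / SD_X = 6.55 / 11.76 ~ 0.557
intercept = mean_Y - slope * mean_X = 54.18 - (6.55 / 11.76) * 57.95 ~ 21.9034
Y = slope * X + intercept. To avoid rounding drift from the rounded slope/intercept, evaluate the equivalent form Y = mean_Y + SD_Y * (X - mean_X) / SD_X at full precision:
Y = 54.18 + 6.55 * (67 - 57.95) / 11.76
Y = 54.18 + 6.55 * 9.05 / 11.76
Y = 54.18 + 59.2775 / 11.76
Y = 54.18 + 5.0406
Y = 59.2206

59.2206


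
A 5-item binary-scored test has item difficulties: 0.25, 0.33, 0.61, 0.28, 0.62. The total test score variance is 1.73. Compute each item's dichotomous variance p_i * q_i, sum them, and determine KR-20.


For each item, compute p_i * q_i:
  Item 1: 0.25 * 0.75 = 0.1875
  Item 2: 0.33 * 0.67 = 0.2211
  Item 3: 0.61 * 0.39 = 0.2379
  Item 4: 0.28 * 0.72 = 0.2016
  Item 5: 0.62 * 0.38 = 0.2356
Sum(p_i * q_i) = 0.1875 + 0.2211 + 0.2379 + 0.2016 + 0.2356 = 1.0837
KR-20 = (k/(k-1)) * (1 - Sum(p_i*q_i) / Var_total)
= (5/4) * (1 - 1.0837/1.73)
= 1.25 * 0.3736
KR-20 = 0.467

0.467


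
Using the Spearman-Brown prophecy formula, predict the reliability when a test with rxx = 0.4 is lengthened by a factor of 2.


r_new = (n * rxx) / (1 + (n-1) * rxx)
r_new = (2 * 0.4) / (1 + 1 * 0.4)
r_new = 0.8 / 1.4
r_new = 0.5714

0.5714


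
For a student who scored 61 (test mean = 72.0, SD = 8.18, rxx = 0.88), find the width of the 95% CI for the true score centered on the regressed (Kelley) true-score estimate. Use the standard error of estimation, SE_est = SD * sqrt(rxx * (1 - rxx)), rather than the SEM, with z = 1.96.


True score estimate = 0.88*61 + 0.12*72.0 = 62.32
SE_est = SD * sqrt(rxx * (1 - rxx)) = 8.18 * sqrt(0.88 * 0.12) = 8.18 * sqrt(0.1056) = 2.658185
CI = T_est +/- z * SE_est, so width = 2 * z * SE_est = 2 * 1.96 * 2.658185
Width = 10.4201

10.4201


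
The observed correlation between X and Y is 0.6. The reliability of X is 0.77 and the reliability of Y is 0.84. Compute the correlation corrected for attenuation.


r_corrected = rxy / sqrt(rxx * ryy)
= 0.6 / sqrt(0.77 * 0.84)
= 0.6 / sqrt(0.6468)
= 0.6 / 0.804239
r_corrected = 0.746

0.746


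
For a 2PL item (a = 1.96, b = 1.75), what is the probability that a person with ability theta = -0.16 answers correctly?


a*(theta - b) = 1.96 * (-0.16 - 1.75) = -3.7436
exp(--3.7436) = 42.2498
P = 1 / (1 + 42.2498)
P = 0.0231

0.0231


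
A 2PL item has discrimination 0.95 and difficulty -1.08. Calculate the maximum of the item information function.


For 2PL, max info at theta = b = -1.08
I_max = a^2 / 4 = 0.95^2 / 4
= 0.9025 / 4
I_max = 0.2256

0.2256


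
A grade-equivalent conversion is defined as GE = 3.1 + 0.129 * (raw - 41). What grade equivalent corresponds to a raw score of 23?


raw - median = 23 - 41 = -18
slope * diff = 0.129 * -18 = -2.322
GE = 3.1 + -2.322
GE = 0.778

0.778


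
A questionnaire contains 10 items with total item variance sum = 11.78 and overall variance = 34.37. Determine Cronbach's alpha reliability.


alpha = (k/(k-1)) * (1 - sum(si^2)/s_total^2)
= (10/9) * (1 - 11.78/34.37)
alpha = 0.7303

0.7303


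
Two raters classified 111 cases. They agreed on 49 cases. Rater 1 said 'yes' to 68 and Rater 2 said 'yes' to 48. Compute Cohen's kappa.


P_o = 49/111 = 0.441441
P_e = (68*48 + 43*63) / 12321 = 0.484782
kappa = (P_o - P_e) / (1 - P_e)
kappa = (0.441441 - 0.484782) / (1 - 0.484782)
kappa = -0.0841

-0.0841


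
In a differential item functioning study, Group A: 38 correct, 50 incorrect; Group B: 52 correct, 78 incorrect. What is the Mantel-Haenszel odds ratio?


Odds_A = 38/50 = 0.76
Odds_B = 52/78 = 0.6667
OR = Odds_A / Odds_B = 0.76 / 0.6667
Exactly, OR = (38 * 78) / (50 * 52) = 2964 / 2600
OR = 1.14

1.14


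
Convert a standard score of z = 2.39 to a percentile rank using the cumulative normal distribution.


CDF(z) = 0.5 * (1 + erf(z/sqrt(2)))
erf(1.69) = 0.9832
CDF = 0.9916
Percentile rank = 0.9916 * 100 = 99.16

99.16


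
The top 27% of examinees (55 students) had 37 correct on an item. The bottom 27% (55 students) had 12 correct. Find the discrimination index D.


p_upper = 37/55 = 0.6727
p_lower = 12/55 = 0.2182
D = 0.6727 - 0.2182 = 0.4545

0.4545


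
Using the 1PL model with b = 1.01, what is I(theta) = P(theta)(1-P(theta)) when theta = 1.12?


P = 1/(1+exp(-(1.12-1.01))) = 0.5275
I = P*(1-P) = 0.5275 * 0.4725
I = 0.2492

0.2492


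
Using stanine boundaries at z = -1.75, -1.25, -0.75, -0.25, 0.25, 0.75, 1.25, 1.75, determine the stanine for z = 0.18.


Stanine boundaries: [-1.75, -1.25, -0.75, -0.25, 0.25, 0.75, 1.25, 1.75]
z = 0.18
Check each boundary:
  z >= -1.75 -> could be stanine 2
  z >= -1.25 -> could be stanine 3
  z >= -0.75 -> could be stanine 4
  z >= -0.25 -> could be stanine 5
  z < 0.25
  z < 0.75
  z < 1.25
  z < 1.75
Highest qualifying boundary gives stanine = 5

5


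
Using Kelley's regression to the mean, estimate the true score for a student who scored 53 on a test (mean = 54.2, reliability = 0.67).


T_est = rxx * X + (1 - rxx) * mean
T_est = 0.67 * 53 + 0.33 * 54.2
T_est = 35.51 + 17.886
T_est = 53.396

53.396


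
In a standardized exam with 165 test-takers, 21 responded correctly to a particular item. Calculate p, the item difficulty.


Item difficulty p = number correct / total examinees
p = 21 / 165
p = 0.1273

0.1273


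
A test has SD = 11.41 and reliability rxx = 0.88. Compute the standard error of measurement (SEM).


SEM = SD * sqrt(1 - rxx)
SEM = 11.41 * sqrt(1 - 0.88)
SEM = 11.41 * sqrt(0.12) = 11.41 * 0.34641
SEM = 3.9525

3.9525


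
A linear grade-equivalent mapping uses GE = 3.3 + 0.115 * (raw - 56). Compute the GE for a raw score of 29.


raw - median = 29 - 56 = -27
slope * diff = 0.115 * -27 = -3.105
GE = 3.3 + -3.105
GE = 0.195

0.195


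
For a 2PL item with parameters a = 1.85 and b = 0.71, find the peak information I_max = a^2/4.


For 2PL, max info at theta = b = 0.71
I_max = a^2 / 4 = 1.85^2 / 4
= 3.4225 / 4
I_max = 0.8556

0.8556


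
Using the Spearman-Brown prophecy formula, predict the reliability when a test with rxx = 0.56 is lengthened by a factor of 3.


r_new = (n * rxx) / (1 + (n-1) * rxx)
r_new = (3 * 0.56) / (1 + 2 * 0.56)
r_new = 1.68 / 2.12
r_new = 0.7925

0.7925


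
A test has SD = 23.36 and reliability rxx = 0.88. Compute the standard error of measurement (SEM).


SEM = SD * sqrt(1 - rxx)
SEM = 23.36 * sqrt(1 - 0.88)
SEM = 23.36 * sqrt(0.12) = 23.36 * 0.34641
SEM = 8.0921

8.0921


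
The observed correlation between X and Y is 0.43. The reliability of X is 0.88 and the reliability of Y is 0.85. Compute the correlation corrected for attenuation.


r_corrected = rxy / sqrt(rxx * ryy)
= 0.43 / sqrt(0.88 * 0.85)
= 0.43 / sqrt(0.748)
= 0.43 / 0.86487
r_corrected = 0.4972

0.4972


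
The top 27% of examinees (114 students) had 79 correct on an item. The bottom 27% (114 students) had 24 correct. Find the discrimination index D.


p_upper = 79/114 = 0.693
p_lower = 24/114 = 0.2105
D = 0.693 - 0.2105 = 0.4825

0.4825


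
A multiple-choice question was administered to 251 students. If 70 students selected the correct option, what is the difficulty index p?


Item difficulty p = number correct / total examinees
p = 70 / 251
p = 0.2789

0.2789


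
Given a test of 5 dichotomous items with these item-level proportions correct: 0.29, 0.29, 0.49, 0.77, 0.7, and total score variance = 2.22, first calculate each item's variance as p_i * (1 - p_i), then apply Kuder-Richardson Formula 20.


For each item, compute p_i * q_i:
  Item 1: 0.29 * 0.71 = 0.2059
  Item 2: 0.29 * 0.71 = 0.2059
  Item 3: 0.49 * 0.51 = 0.2499
  Item 4: 0.77 * 0.23 = 0.1771
  Item 5: 0.7 * 0.3 = 0.21
Sum(p_i * q_i) = 0.2059 + 0.2059 + 0.2499 + 0.1771 + 0.21 = 1.0488
KR-20 = (k/(k-1)) * (1 - Sum(p_i*q_i) / Var_total)
= (5/4) * (1 - 1.0488/2.22)
= 1.25 * 0.5276
KR-20 = 0.6595

0.6595


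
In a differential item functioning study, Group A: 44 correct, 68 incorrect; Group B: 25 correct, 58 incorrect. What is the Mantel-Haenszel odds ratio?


Odds_A = 44/68 = 0.6471
Odds_B = 25/58 = 0.431
OR = Odds_A / Odds_B = 0.6471 / 0.431
Exactly, OR = (44 * 58) / (68 * 25) = 2552 / 1700
OR = 1.5012

1.5012


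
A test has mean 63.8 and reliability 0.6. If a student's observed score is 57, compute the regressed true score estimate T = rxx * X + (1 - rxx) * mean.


T_est = rxx * X + (1 - rxx) * mean
T_est = 0.6 * 57 + 0.4 * 63.8
T_est = 34.2 + 25.52
T_est = 59.72

59.72


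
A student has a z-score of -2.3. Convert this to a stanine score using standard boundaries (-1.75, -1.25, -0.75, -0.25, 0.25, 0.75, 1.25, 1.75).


Stanine boundaries: [-1.75, -1.25, -0.75, -0.25, 0.25, 0.75, 1.25, 1.75]
z = -2.3
Check each boundary:
  z < -1.75
  z < -1.25
  z < -0.75
  z < -0.25
  z < 0.25
  z < 0.75
  z < 1.25
  z < 1.75
Highest qualifying boundary gives stanine = 1

1


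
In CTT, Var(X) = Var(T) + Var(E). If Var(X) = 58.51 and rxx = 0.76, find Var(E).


var_true = rxx * var_obs = 0.76 * 58.51 = 44.4676
var_error = var_obs - var_true
var_error = 58.51 - 44.4676
var_error = 14.0424

14.0424


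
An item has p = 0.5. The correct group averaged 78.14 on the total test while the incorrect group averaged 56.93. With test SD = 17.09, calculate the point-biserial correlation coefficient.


q = 1 - p = 0.5
rpb = ((M1 - M0) / SD) * sqrt(p * q)
rpb = ((78.14 - 56.93) / 17.09) * sqrt(0.5 * 0.5)
rpb = 0.6205

0.6205


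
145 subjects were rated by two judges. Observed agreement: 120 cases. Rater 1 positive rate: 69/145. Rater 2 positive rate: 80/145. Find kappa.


P_o = 120/145 = 0.827586
P_e = (69*80 + 76*65) / 21025 = 0.497503
kappa = (P_o - P_e) / (1 - P_e)
kappa = (0.827586 - 0.497503) / (1 - 0.497503)
kappa = 0.6569

0.6569


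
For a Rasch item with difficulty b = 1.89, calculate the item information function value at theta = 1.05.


P = 1/(1+exp(-(1.05-1.89))) = 0.3015
I = P*(1-P) = 0.3015 * 0.6985
I = 0.2106

0.2106


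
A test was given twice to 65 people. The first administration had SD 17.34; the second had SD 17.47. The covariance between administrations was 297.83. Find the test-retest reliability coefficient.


r = cov(X,Y) / (SD_X * SD_Y)
r = 297.83 / (17.34 * 17.47)
r = 297.83 / 302.9298
r = 0.9832

0.9832


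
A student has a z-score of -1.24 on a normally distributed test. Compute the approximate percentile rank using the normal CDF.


CDF(z) = 0.5 * (1 + erf(z/sqrt(2)))
erf(-0.8768) = -0.785
CDF = 0.1075
Percentile rank = 0.1075 * 100 = 10.75

10.75


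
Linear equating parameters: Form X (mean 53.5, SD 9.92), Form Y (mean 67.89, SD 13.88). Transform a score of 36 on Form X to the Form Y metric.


slope = SD_Y / SD_X = 13.88 / 9.92 ~ 1.3992
intercept = mean_Y - slope * mean_X = 67.89 - (13.88 / 9.92) * 53.5 ~ -6.9669
Y = slope * X + intercept. To avoid rounding drift from the rounded slope/intercept, evaluate the equivalent form Y = mean_Y + SD_Y * (X - mean_X) / SD_X at full precision:
Y = 67.89 + 13.88 * (36 - 53.5) / 9.92
Y = 67.89 - 13.88 * 17.5 / 9.92
Y = 67.89 - 242.9 / 9.92
Y = 67.89 - 24.4859
Y = 43.4041

43.4041


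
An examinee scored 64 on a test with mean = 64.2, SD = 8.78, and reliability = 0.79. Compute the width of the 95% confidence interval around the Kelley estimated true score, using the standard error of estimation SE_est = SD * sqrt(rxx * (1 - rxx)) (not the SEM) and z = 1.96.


True score estimate = 0.79*64 + 0.21*64.2 = 64.042
SE_est = SD * sqrt(rxx * (1 - rxx)) = 8.78 * sqrt(0.79 * 0.21) = 8.78 * sqrt(0.1659) = 3.576166
CI = T_est +/- z * SE_est, so width = 2 * z * SE_est = 2 * 1.96 * 3.576166
Width = 14.0186

14.0186


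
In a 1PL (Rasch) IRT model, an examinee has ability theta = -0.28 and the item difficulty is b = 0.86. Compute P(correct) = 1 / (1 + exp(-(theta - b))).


theta - b = -0.28 - 0.86 = -1.14
exp(-(theta - b)) = exp(1.14) = 3.1268
P = 1 / (1 + 3.1268)
P = 0.2423

0.2423


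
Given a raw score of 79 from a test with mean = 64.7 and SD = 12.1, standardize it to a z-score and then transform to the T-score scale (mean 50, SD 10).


z = (X - mean) / SD = (79 - 64.7) / 12.1
z = 14.3 / 12.1
z = 1.1818
T-score = T = 50 + 10z
Carry z at full precision (z = 14.3 / 12.1) into the conversion:
T-score = 50 + 10 * (14.3 / 12.1) = 50 + 143 / 12.1
T-score = 50 + 11.8182
T-score = 61.8182

61.8182


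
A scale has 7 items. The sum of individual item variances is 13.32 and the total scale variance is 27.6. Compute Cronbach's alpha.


alpha = (k/(k-1)) * (1 - sum(si^2)/s_total^2)
= (7/6) * (1 - 13.32/27.6)
alpha = 0.6036

0.6036


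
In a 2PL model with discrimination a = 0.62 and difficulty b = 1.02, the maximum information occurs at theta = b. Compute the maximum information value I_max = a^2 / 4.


For 2PL, max info at theta = b = 1.02
I_max = a^2 / 4 = 0.62^2 / 4
= 0.3844 / 4
I_max = 0.0961

0.0961


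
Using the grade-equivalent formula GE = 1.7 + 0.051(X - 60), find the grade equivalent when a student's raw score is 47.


raw - median = 47 - 60 = -13
slope * diff = 0.051 * -13 = -0.663
GE = 1.7 + -0.663
GE = 1.037

1.037


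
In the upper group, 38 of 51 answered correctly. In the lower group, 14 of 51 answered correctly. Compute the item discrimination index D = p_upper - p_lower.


p_upper = 38/51 = 0.7451
p_lower = 14/51 = 0.2745
D = 0.7451 - 0.2745 = 0.4706

0.4706


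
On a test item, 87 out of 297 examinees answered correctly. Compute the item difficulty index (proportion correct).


Item difficulty p = number correct / total examinees
p = 87 / 297
p = 0.2929

0.2929


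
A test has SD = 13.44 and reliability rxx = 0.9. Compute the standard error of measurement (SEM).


SEM = SD * sqrt(1 - rxx)
SEM = 13.44 * sqrt(1 - 0.9)
SEM = 13.44 * sqrt(0.1) = 13.44 * 0.316228
SEM = 4.2501

4.2501


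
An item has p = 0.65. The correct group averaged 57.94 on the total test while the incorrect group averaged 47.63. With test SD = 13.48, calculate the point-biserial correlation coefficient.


q = 1 - p = 0.35
rpb = ((M1 - M0) / SD) * sqrt(p * q)
rpb = ((57.94 - 47.63) / 13.48) * sqrt(0.65 * 0.35)
rpb = 0.3648

0.3648


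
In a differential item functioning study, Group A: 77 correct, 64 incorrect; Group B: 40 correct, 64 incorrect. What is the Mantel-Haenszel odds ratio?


Odds_A = 77/64 = 1.2031
Odds_B = 40/64 = 0.625
OR = Odds_A / Odds_B = 1.2031 / 0.625
Exactly, OR = (77 * 64) / (64 * 40) = 4928 / 2560
OR = 1.925

1.925


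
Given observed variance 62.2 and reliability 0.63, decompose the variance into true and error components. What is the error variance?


var_true = rxx * var_obs = 0.63 * 62.2 = 39.186
var_error = var_obs - var_true
var_error = 62.2 - 39.186
var_error = 23.014

23.014


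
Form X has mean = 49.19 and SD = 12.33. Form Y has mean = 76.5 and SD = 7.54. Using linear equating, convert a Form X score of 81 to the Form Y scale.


slope = SD_Y / SD_X = 7.54 / 12.33 ~ 0.6115
intercept = mean_Y - slope * mean_X = 76.5 - (7.54 / 12.33) * 49.19 ~ 46.4195
Y = slope * X + intercept. To avoid rounding drift from the rounded slope/intercept, evaluate the equivalent form Y = mean_Y + SD_Y * (X - mean_X) / SD_X at full precision:
Y = 76.5 + 7.54 * (81 - 49.19) / 12.33
Y = 76.5 + 7.54 * 31.81 / 12.33
Y = 76.5 + 239.8474 / 12.33
Y = 76.5 + 19.4523
Y = 95.9523

95.9523


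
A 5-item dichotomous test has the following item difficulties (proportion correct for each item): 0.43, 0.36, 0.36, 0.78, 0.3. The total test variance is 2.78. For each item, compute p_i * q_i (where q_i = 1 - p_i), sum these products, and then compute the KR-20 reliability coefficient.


For each item, compute p_i * q_i:
  Item 1: 0.43 * 0.57 = 0.2451
  Item 2: 0.36 * 0.64 = 0.2304
  Item 3: 0.36 * 0.64 = 0.2304
  Item 4: 0.78 * 0.22 = 0.1716
  Item 5: 0.3 * 0.7 = 0.21
Sum(p_i * q_i) = 0.2451 + 0.2304 + 0.2304 + 0.1716 + 0.21 = 1.0875
KR-20 = (k/(k-1)) * (1 - Sum(p_i*q_i) / Var_total)
= (5/4) * (1 - 1.0875/2.78)
= 1.25 * 0.6088
KR-20 = 0.761

0.761


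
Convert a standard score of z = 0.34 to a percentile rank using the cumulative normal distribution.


CDF(z) = 0.5 * (1 + erf(z/sqrt(2)))
erf(0.2404) = 0.2661
CDF = 0.6331
Percentile rank = 0.6331 * 100 = 63.31

63.31


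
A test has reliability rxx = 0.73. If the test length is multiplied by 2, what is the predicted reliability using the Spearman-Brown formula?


r_new = (n * rxx) / (1 + (n-1) * rxx)
r_new = (2 * 0.73) / (1 + 1 * 0.73)
r_new = 1.46 / 1.73
r_new = 0.8439

0.8439
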